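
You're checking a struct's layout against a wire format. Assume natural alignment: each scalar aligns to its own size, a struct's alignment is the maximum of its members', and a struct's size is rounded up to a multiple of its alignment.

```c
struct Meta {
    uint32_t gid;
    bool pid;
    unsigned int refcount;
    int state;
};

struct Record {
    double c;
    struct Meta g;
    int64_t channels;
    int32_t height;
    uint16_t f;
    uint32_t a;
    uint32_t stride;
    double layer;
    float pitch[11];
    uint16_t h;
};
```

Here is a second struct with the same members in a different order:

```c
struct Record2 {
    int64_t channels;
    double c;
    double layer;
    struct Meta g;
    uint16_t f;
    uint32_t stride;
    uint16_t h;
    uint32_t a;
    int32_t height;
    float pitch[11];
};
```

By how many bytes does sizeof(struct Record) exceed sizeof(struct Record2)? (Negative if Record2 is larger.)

0

Meta: gid at 0 (size 4, align 4) → ends 4; pid at 4 (size 1, align 1) → ends 5; pad 3 to align 4 for refcount; refcount at 8 (size 4, align 4) → ends 12; state at 12 (size 4, align 4) → ends 16; total 16 bytes, alignment 4
c at 0 (size 8, align 8) → ends 8
g at 8 (size 16, align 4) → ends 24
channels at 24 (size 8, align 8) → ends 32
height at 32 (size 4, align 4) → ends 36
f at 36 (size 2, align 2) → ends 38
pad 2 to align 4 for a
a at 40 (size 4, align 4) → ends 44
stride at 44 (size 4, align 4) → ends 48
layer at 48 (size 8, align 8) → ends 56
pitch at 56 (size 44, align 4) → ends 100
h at 100 (size 2, align 2) → ends 102
tail pad 2 to reach multiple of 8
total 104 bytes, alignment 8
— Record2 —
channels at 0 (size 8, align 8) → ends 8
c at 8 (size 8, align 8) → ends 16
layer at 16 (size 8, align 8) → ends 24
g at 24 (size 16, align 4) → ends 40
f at 40 (size 2, align 2) → ends 42
pad 2 to align 4 for stride
stride at 44 (size 4, align 4) → ends 48
h at 48 (size 2, align 2) → ends 50
pad 2 to align 4 for a
a at 52 (size 4, align 4) → ends 56
height at 56 (size 4, align 4) → ends 60
pitch at 60 (size 44, align 4) → ends 104
total 104 bytes, alignment 8
104 − 104 = 0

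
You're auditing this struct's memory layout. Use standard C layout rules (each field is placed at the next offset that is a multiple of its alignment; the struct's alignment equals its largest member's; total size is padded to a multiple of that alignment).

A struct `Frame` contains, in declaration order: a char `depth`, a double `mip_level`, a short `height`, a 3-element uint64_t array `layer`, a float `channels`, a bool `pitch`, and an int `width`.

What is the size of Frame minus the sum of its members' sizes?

20

@0: depth [1B, align 1] → 1
+7 pad (align 8)
@8: mip_level [8B, align 8] → 16
@16: height [2B, align 2] → 18
+6 pad (align 8)
@24: layer [24B, align 8] → 48
@48: channels [4B, align 4] → 52
@52: pitch [1B, align 1] → 53
+3 pad (align 4)
@56: width [4B, align 4] → 60
+4 tail pad (align 8)
size 64, align 8
data bytes 44, size 64 → padding 20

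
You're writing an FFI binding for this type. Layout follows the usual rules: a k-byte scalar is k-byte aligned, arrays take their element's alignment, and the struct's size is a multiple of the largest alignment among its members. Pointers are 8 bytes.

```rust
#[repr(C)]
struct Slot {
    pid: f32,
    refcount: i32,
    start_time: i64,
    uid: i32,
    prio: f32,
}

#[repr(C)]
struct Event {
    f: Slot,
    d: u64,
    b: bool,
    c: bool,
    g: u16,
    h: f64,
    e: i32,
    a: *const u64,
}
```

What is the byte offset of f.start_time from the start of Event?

Slot: @0: pid [4B, align 4] → 4; @4: refcount [4B, align 4] → 8; @8: start_time [8B, align 8] → 16; @16: uid [4B, align 4] → 20; @20: prio [4B, align 4] → 24; size 24, align 8
@0: f [24B, align 8] → 24
within Slot: start_time at 8
0 + 8 = 8

8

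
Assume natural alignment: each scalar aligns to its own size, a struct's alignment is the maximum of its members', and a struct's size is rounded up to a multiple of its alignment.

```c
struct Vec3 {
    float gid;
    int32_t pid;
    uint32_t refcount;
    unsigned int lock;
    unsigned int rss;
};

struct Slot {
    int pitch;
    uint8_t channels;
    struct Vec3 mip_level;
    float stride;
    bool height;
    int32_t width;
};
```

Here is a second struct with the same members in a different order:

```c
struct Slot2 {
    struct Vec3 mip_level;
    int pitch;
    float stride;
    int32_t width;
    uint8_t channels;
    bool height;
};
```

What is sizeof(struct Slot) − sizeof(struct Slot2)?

4

Vec3: gid at 0 (size 4, align 4) → ends 4; pid at 4 (size 4, align 4) → ends 8; refcount at 8 (size 4, align 4) → ends 12; lock at 12 (size 4, align 4) → ends 16; rss at 16 (size 4, align 4) → ends 20; total 20 bytes, alignment 4
pitch at 0 (size 4, align 4) → ends 4
channels at 4 (size 1, align 1) → ends 5
pad 3 to align 4 for mip_level
mip_level at 8 (size 20, align 4) → ends 28
stride at 28 (size 4, align 4) → ends 32
height at 32 (size 1, align 1) → ends 33
pad 3 to align 4 for width
width at 36 (size 4, align 4) → ends 40
total 40 bytes, alignment 4
— Slot2 —
mip_level at 0 (size 20, align 4) → ends 20
pitch at 20 (size 4, align 4) → ends 24
stride at 24 (size 4, align 4) → ends 28
width at 28 (size 4, align 4) → ends 32
channels at 32 (size 1, align 1) → ends 33
height at 33 (size 1, align 1) → ends 34
tail pad 2 to reach multiple of 4
total 36 bytes, alignment 4
40 − 36 = 4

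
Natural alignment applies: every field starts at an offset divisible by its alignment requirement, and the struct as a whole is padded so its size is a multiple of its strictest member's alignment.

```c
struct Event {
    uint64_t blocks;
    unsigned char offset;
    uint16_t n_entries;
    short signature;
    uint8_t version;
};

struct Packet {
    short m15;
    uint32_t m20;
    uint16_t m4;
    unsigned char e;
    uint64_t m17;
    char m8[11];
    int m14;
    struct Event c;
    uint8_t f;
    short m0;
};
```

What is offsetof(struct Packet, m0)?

58

Event: @0: blocks [8B, align 8] → 8; @8: offset [1B, align 1] → 9; +1 pad (align 2); @10: n_entries [2B, align 2] → 12; @12: signature [2B, align 2] → 14; @14: version [1B, align 1] → 15; +1 tail pad (align 8); size 16, align 8
@0: m15 [2B, align 2] → 2
+2 pad (align 4)
@4: m20 [4B, align 4] → 8
@8: m4 [2B, align 2] → 10
@10: e [1B, align 1] → 11
+5 pad (align 8)
@16: m17 [8B, align 8] → 24
@24: m8 [11B, align 1] → 35
+1 pad (align 4)
@36: m14 [4B, align 4] → 40
@40: c [16B, align 8] → 56
@56: f [1B, align 1] → 57
+1 pad (align 2)
@58: m0 [2B, align 2] → 60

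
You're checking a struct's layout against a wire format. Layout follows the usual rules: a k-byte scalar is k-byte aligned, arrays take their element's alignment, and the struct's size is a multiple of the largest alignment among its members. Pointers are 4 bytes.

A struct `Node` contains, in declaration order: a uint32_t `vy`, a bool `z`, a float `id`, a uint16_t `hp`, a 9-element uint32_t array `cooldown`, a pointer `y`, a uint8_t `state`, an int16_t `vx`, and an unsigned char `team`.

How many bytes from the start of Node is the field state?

56

0..4  vy  (4B, 4-aligned)
4..5  z  (1B, 1-aligned)
5..8  -- padding (3B)
8..12  id  (4B, 4-aligned)
12..14  hp  (2B, 2-aligned)
14..16  -- padding (2B)
16..52  cooldown  (36B, 4-aligned)
52..56  y  (4B, 4-aligned)
56..57  state  (1B, 1-aligned)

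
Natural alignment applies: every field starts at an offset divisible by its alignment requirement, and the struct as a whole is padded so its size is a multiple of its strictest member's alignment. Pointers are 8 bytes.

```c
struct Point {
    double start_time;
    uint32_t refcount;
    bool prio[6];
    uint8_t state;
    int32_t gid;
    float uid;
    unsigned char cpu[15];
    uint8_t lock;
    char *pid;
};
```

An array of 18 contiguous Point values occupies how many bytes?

@0: start_time [8B, align 8] → 8
@8: refcount [4B, align 4] → 12
@12: prio [6B, align 1] → 18
@18: state [1B, align 1] → 19
+1 pad (align 4)
@20: gid [4B, align 4] → 24
@24: uid [4B, align 4] → 28
@28: cpu [15B, align 1] → 43
@43: lock [1B, align 1] → 44
+4 pad (align 8)
@48: pid [8B, align 8] → 56
size 56, align 8
array of 18: 18 × 56 = 1008

1008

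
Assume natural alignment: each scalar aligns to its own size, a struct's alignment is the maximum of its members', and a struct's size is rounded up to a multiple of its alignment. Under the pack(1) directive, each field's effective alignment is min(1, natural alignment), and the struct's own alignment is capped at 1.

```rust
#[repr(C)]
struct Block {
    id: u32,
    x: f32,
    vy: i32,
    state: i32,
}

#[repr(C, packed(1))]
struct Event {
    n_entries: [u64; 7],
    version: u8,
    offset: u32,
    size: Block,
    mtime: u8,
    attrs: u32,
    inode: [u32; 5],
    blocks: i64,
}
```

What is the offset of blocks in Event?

102

Block: 0..4  id  (4B, 4-aligned); 4..8  x  (4B, 4-aligned); 8..12  vy  (4B, 4-aligned); 12..16  state  (4B, 4-aligned); sizeof = 16, alignof = 4
0..56  n_entries  (56B, 1-aligned)
56..57  version  (1B, 1-aligned)
57..61  offset  (4B, 1-aligned)
61..77  size  (16B, 1-aligned)
77..78  mtime  (1B, 1-aligned)
78..82  attrs  (4B, 1-aligned)
82..102  inode  (20B, 1-aligned)
102..110  blocks  (8B, 1-aligned)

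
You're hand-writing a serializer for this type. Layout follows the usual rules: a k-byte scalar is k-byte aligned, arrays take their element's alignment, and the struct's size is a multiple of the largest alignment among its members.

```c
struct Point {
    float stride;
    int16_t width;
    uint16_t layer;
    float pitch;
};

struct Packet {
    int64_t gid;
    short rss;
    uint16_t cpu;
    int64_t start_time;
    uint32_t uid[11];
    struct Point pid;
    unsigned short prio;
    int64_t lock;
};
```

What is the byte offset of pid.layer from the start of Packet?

Point: stride at 0 (size 4, align 4) → ends 4; width at 4 (size 2, align 2) → ends 6; layer at 6 (size 2, align 2) → ends 8; pitch at 8 (size 4, align 4) → ends 12; total 12 bytes, alignment 4
gid at 0 (size 8, align 8) → ends 8
rss at 8 (size 2, align 2) → ends 10
cpu at 10 (size 2, align 2) → ends 12
pad 4 to align 8 for start_time
start_time at 16 (size 8, align 8) → ends 24
uid at 24 (size 44, align 4) → ends 68
pid at 68 (size 12, align 4) → ends 80
within Point: layer at 6
68 + 6 = 74

74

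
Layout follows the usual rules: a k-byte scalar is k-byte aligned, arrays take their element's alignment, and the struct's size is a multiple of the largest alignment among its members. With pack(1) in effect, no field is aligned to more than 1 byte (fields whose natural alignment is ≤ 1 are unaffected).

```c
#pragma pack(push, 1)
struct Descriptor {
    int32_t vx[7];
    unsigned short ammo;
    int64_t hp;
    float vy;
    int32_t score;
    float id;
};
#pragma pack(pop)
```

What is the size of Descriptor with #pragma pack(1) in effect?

vx at 0 (size 28, align 1) → ends 28
ammo at 28 (size 2, align 1) → ends 30
hp at 30 (size 8, align 1) → ends 38
vy at 38 (size 4, align 1) → ends 42
score at 42 (size 4, align 1) → ends 46
id at 46 (size 4, align 1) → ends 50
total 50 bytes, alignment 1

50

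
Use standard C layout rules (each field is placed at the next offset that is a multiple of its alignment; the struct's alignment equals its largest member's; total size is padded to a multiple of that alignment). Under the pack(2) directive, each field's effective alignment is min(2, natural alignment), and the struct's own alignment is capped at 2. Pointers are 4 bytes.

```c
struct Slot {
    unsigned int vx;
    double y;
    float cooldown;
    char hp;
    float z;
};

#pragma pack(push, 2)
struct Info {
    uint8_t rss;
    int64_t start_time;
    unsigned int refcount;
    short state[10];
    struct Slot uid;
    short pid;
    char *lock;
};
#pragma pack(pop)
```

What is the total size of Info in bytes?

72 bytes

Slot: @0: vx [4B, align 4] → 4; +4 pad (align 8); @8: y [8B, align 8] → 16; @16: cooldown [4B, align 4] → 20; @20: hp [1B, align 1] → 21; +3 pad (align 4); @24: z [4B, align 4] → 28; +4 tail pad (align 8); size 32, align 8
@0: rss [1B, align 1] → 1
+1 pad (align 2)
@2: start_time [8B, align 2] → 10
@10: refcount [4B, align 2] → 14
@14: state [20B, align 2] → 34
@34: uid [32B, align 2] → 66
@66: pid [2B, align 2] → 68
@68: lock [4B, align 2] → 72
size 72, align 2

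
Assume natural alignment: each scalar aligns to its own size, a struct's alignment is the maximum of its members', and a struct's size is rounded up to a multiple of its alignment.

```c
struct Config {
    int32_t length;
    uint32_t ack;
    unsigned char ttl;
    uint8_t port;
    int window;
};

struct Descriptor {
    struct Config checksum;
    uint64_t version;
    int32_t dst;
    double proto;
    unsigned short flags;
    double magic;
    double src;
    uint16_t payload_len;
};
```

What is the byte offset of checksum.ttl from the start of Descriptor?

8

Config: 0..4  length  (4B, 4-aligned); 4..8  ack  (4B, 4-aligned); 8..9  ttl  (1B, 1-aligned); 9..10  port  (1B, 1-aligned); 10..12  -- padding (2B); 12..16  window  (4B, 4-aligned); sizeof = 16, alignof = 4
0..16  checksum  (16B, 4-aligned)
within Config: ttl at 8
0 + 8 = 8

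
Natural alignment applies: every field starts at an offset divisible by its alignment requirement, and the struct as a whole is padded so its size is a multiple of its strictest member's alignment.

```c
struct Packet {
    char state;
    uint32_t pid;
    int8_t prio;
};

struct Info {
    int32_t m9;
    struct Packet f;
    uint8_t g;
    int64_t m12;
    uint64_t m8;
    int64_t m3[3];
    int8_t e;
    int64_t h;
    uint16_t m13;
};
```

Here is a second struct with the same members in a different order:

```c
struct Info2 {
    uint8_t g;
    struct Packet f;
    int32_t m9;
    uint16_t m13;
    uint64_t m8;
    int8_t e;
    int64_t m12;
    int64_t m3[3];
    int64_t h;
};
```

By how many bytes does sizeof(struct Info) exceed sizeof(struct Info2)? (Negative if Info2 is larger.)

Packet: 0..1  state  (1B, 1-aligned); 1..4  -- padding (3B); 4..8  pid  (4B, 4-aligned); 8..9  prio  (1B, 1-aligned); 9..12  -- tail padding (3B); sizeof = 12, alignof = 4
0..4  m9  (4B, 4-aligned)
4..16  f  (12B, 4-aligned)
16..17  g  (1B, 1-aligned)
17..24  -- padding (7B)
24..32  m12  (8B, 8-aligned)
32..40  m8  (8B, 8-aligned)
40..64  m3  (24B, 8-aligned)
64..65  e  (1B, 1-aligned)
65..72  -- padding (7B)
72..80  h  (8B, 8-aligned)
80..82  m13  (2B, 2-aligned)
82..88  -- tail padding (6B)
sizeof = 88, alignof = 8
— Info2 —
0..1  g  (1B, 1-aligned)
1..4  -- padding (3B)
4..16  f  (12B, 4-aligned)
16..20  m9  (4B, 4-aligned)
20..22  m13  (2B, 2-aligned)
22..24  -- padding (2B)
24..32  m8  (8B, 8-aligned)
32..33  e  (1B, 1-aligned)
33..40  -- padding (7B)
40..48  m12  (8B, 8-aligned)
48..72  m3  (24B, 8-aligned)
72..80  h  (8B, 8-aligned)
sizeof = 80, alignof = 8
88 − 80 = 8

8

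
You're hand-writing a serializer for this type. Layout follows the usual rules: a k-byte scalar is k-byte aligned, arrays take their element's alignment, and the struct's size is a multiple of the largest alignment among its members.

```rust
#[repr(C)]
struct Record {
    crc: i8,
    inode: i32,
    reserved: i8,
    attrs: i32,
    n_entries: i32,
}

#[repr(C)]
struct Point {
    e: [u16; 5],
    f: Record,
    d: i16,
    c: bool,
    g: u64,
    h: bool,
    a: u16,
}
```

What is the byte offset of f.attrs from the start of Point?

24

Record: crc at 0 (size 1, align 1) → ends 1; pad 3 to align 4 for inode; inode at 4 (size 4, align 4) → ends 8; reserved at 8 (size 1, align 1) → ends 9; pad 3 to align 4 for attrs; attrs at 12 (size 4, align 4) → ends 16; n_entries at 16 (size 4, align 4) → ends 20; total 20 bytes, alignment 4
e at 0 (size 10, align 2) → ends 10
pad 2 to align 4 for f
f at 12 (size 20, align 4) → ends 32
within Record: attrs at 12
12 + 12 = 24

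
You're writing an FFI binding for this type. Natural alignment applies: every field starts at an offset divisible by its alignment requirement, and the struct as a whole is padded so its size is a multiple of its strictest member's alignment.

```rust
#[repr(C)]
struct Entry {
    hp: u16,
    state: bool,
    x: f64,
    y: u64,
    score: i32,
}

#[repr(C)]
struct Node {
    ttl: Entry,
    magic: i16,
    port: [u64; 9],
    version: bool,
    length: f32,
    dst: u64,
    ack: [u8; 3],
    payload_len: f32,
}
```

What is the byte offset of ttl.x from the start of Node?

8

Entry: hp at 0 (size 2, align 2) → ends 2; state at 2 (size 1, align 1) → ends 3; pad 5 to align 8 for x; x at 8 (size 8, align 8) → ends 16; y at 16 (size 8, align 8) → ends 24; score at 24 (size 4, align 4) → ends 28; tail pad 4 to reach multiple of 8; total 32 bytes, alignment 8
ttl at 0 (size 32, align 8) → ends 32
within Entry: x at 8
0 + 8 = 8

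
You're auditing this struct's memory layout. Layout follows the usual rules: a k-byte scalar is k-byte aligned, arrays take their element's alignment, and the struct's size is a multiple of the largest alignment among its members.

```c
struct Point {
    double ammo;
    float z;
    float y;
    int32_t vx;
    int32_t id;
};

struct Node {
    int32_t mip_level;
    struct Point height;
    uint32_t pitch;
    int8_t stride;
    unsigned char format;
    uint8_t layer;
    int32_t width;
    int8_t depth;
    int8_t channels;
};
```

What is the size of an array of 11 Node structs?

528

Point: 0..8  ammo  (8B, 8-aligned); 8..12  z  (4B, 4-aligned); 12..16  y  (4B, 4-aligned); 16..20  vx  (4B, 4-aligned); 20..24  id  (4B, 4-aligned); sizeof = 24, alignof = 8
0..4  mip_level  (4B, 4-aligned)
4..8  -- padding (4B)
8..32  height  (24B, 8-aligned)
32..36  pitch  (4B, 4-aligned)
36..37  stride  (1B, 1-aligned)
37..38  format  (1B, 1-aligned)
38..39  layer  (1B, 1-aligned)
39..40  -- padding (1B)
40..44  width  (4B, 4-aligned)
44..45  depth  (1B, 1-aligned)
45..46  channels  (1B, 1-aligned)
46..48  -- tail padding (2B)
sizeof = 48, alignof = 8
array of 11: 11 × 48 = 528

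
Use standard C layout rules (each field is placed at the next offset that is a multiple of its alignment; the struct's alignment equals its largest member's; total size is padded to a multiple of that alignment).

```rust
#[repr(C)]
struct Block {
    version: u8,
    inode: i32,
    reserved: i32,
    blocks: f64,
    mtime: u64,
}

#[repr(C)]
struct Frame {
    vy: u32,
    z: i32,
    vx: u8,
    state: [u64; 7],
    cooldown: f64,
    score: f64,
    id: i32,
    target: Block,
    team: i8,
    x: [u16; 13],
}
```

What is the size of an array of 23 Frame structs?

3680

Block: 0..1  version  (1B, 1-aligned); 1..4  -- padding (3B); 4..8  inode  (4B, 4-aligned); 8..12  reserved  (4B, 4-aligned); 12..16  -- padding (4B); 16..24  blocks  (8B, 8-aligned); 24..32  mtime  (8B, 8-aligned); sizeof = 32, alignof = 8
0..4  vy  (4B, 4-aligned)
4..8  z  (4B, 4-aligned)
8..9  vx  (1B, 1-aligned)
9..16  -- padding (7B)
16..72  state  (56B, 8-aligned)
72..80  cooldown  (8B, 8-aligned)
80..88  score  (8B, 8-aligned)
88..92  id  (4B, 4-aligned)
92..96  -- padding (4B)
96..128  target  (32B, 8-aligned)
128..129  team  (1B, 1-aligned)
129..130  -- padding (1B)
130..156  x  (26B, 2-aligned)
156..160  -- tail padding (4B)
sizeof = 160, alignof = 8
array of 23: 23 × 160 = 3680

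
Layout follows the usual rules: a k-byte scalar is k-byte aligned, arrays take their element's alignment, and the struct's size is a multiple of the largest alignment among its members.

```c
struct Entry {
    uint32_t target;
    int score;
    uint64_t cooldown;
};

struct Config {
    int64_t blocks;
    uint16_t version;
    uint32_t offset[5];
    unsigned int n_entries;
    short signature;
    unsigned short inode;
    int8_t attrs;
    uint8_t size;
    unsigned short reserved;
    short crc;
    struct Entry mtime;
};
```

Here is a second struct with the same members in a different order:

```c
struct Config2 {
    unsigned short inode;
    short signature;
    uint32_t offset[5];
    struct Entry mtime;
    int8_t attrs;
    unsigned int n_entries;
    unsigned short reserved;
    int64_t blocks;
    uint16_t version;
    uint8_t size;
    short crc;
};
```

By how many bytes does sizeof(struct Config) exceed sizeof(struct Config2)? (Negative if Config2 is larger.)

Entry: target at 0 (size 4, align 4) → ends 4; score at 4 (size 4, align 4) → ends 8; cooldown at 8 (size 8, align 8) → ends 16; total 16 bytes, alignment 8
blocks at 0 (size 8, align 8) → ends 8
version at 8 (size 2, align 2) → ends 10
pad 2 to align 4 for offset
offset at 12 (size 20, align 4) → ends 32
n_entries at 32 (size 4, align 4) → ends 36
signature at 36 (size 2, align 2) → ends 38
inode at 38 (size 2, align 2) → ends 40
attrs at 40 (size 1, align 1) → ends 41
size at 41 (size 1, align 1) → ends 42
reserved at 42 (size 2, align 2) → ends 44
crc at 44 (size 2, align 2) → ends 46
pad 2 to align 8 for mtime
mtime at 48 (size 16, align 8) → ends 64
total 64 bytes, alignment 8
— Config2 —
inode at 0 (size 2, align 2) → ends 2
signature at 2 (size 2, align 2) → ends 4
offset at 4 (size 20, align 4) → ends 24
mtime at 24 (size 16, align 8) → ends 40
attrs at 40 (size 1, align 1) → ends 41
pad 3 to align 4 for n_entries
n_entries at 44 (size 4, align 4) → ends 48
reserved at 48 (size 2, align 2) → ends 50
pad 6 to align 8 for blocks
blocks at 56 (size 8, align 8) → ends 64
version at 64 (size 2, align 2) → ends 66
size at 66 (size 1, align 1) → ends 67
pad 1 to align 2 for crc
crc at 68 (size 2, align 2) → ends 70
tail pad 2 to reach multiple of 8
total 72 bytes, alignment 8
64 − 72 = -8

-8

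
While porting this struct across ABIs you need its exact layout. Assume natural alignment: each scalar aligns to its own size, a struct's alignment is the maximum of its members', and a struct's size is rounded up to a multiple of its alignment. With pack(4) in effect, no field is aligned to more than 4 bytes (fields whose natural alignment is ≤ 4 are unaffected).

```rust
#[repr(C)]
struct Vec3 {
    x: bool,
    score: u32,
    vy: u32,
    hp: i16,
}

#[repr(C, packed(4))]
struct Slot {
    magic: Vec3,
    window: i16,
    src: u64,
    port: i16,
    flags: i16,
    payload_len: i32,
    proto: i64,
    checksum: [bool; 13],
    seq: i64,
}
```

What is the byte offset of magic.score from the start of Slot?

Vec3: @0: x [1B, align 1] → 1; +3 pad (align 4); @4: score [4B, align 4] → 8; @8: vy [4B, align 4] → 12; @12: hp [2B, align 2] → 14; +2 tail pad (align 4); size 16, align 4
@0: magic [16B, align 4] → 16
within Vec3: score at 4
0 + 4 = 4

4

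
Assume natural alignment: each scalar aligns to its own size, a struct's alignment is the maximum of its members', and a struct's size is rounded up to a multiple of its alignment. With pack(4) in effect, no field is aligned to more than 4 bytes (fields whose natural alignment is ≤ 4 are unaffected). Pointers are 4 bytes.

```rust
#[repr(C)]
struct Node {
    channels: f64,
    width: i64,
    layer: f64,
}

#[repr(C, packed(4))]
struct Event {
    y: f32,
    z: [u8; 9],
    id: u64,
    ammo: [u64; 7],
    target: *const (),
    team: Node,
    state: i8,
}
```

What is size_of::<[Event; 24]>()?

Node: @0: channels [8B, align 8] → 8; @8: width [8B, align 8] → 16; @16: layer [8B, align 8] → 24; size 24, align 8
@0: y [4B, align 4] → 4
@4: z [9B, align 1] → 13
+3 pad (align 4)
@16: id [8B, align 4] → 24
@24: ammo [56B, align 4] → 80
@80: target [4B, align 4] → 84
@84: team [24B, align 4] → 108
@108: state [1B, align 1] → 109
+3 tail pad (align 4)
size 112, align 4
array of 24: 24 × 112 = 2688

2688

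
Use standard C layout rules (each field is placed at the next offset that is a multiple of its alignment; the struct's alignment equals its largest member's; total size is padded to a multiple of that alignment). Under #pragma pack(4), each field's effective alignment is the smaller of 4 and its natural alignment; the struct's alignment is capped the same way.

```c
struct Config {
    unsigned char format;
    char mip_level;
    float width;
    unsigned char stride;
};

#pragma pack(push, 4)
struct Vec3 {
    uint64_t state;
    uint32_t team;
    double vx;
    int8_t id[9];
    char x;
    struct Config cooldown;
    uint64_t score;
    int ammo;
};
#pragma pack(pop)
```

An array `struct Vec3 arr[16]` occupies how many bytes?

896

Config: @0: format [1B, align 1] → 1; @1: mip_level [1B, align 1] → 2; +2 pad (align 4); @4: width [4B, align 4] → 8; @8: stride [1B, align 1] → 9; +3 tail pad (align 4); size 12, align 4
@0: state [8B, align 4] → 8
@8: team [4B, align 4] → 12
@12: vx [8B, align 4] → 20
@20: id [9B, align 1] → 29
@29: x [1B, align 1] → 30
+2 pad (align 4)
@32: cooldown [12B, align 4] → 44
@44: score [8B, align 4] → 52
@52: ammo [4B, align 4] → 56
size 56, align 4
array of 16: 16 × 56 = 896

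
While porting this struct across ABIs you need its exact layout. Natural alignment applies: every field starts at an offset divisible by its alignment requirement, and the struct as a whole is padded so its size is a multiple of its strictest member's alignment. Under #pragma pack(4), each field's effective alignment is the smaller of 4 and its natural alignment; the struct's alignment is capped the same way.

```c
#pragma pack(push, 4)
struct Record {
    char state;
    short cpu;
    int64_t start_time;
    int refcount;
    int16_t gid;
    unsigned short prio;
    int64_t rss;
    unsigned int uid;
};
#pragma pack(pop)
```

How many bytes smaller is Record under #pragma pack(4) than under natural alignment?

natural layout:
  @0: state [1B, align 1] → 1
  +1 pad (align 2)
  @2: cpu [2B, align 2] → 4
  +4 pad (align 8)
  @8: start_time [8B, align 8] → 16
  @16: refcount [4B, align 4] → 20
  @20: gid [2B, align 2] → 22
  @22: prio [2B, align 2] → 24
  @24: rss [8B, align 8] → 32
  @32: uid [4B, align 4] → 36
  +4 tail pad (align 8)
  size 40, align 8
packed(4) layout:
  @0: state [1B, align 1] → 1
  +1 pad (align 2)
  @2: cpu [2B, align 2] → 4
  @4: start_time [8B, align 4] → 12
  @12: refcount [4B, align 4] → 16
  @16: gid [2B, align 2] → 18
  @18: prio [2B, align 2] → 20
  @20: rss [8B, align 4] → 28
  @28: uid [4B, align 4] → 32
  size 32, align 4
40 − 32 = 8

8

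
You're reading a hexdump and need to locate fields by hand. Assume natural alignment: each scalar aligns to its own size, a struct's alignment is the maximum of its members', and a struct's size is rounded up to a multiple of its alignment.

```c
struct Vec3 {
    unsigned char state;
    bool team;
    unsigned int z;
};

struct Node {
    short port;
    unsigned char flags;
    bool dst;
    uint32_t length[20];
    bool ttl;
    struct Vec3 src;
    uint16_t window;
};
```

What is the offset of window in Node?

96

Vec3: 0..1  state  (1B, 1-aligned); 1..2  team  (1B, 1-aligned); 2..4  -- padding (2B); 4..8  z  (4B, 4-aligned); sizeof = 8, alignof = 4
0..2  port  (2B, 2-aligned)
2..3  flags  (1B, 1-aligned)
3..4  dst  (1B, 1-aligned)
4..84  length  (80B, 4-aligned)
84..85  ttl  (1B, 1-aligned)
85..88  -- padding (3B)
88..96  src  (8B, 4-aligned)
96..98  window  (2B, 2-aligned)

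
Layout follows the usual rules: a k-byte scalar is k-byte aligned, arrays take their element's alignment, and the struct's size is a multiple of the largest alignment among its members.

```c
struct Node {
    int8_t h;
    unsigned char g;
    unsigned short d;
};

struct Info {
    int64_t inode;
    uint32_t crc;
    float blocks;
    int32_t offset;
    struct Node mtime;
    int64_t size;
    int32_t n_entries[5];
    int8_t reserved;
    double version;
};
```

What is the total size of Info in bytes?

64 bytes

Node: @0: h [1B, align 1] → 1; @1: g [1B, align 1] → 2; @2: d [2B, align 2] → 4; size 4, align 2
@0: inode [8B, align 8] → 8
@8: crc [4B, align 4] → 12
@12: blocks [4B, align 4] → 16
@16: offset [4B, align 4] → 20
@20: mtime [4B, align 2] → 24
@24: size [8B, align 8] → 32
@32: n_entries [20B, align 4] → 52
@52: reserved [1B, align 1] → 53
+3 pad (align 8)
@56: version [8B, align 8] → 64
size 64, align 8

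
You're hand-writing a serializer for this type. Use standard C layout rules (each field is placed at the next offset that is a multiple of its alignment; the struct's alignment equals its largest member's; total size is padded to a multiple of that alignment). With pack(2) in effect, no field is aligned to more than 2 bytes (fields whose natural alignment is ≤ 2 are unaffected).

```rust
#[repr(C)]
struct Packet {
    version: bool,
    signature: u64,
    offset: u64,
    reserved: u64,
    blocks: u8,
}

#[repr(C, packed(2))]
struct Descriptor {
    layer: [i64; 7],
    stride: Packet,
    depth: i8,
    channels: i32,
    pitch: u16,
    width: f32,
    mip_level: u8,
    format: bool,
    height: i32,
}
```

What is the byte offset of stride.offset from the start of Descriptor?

72

Packet: @0: version [1B, align 1] → 1; +7 pad (align 8); @8: signature [8B, align 8] → 16; @16: offset [8B, align 8] → 24; @24: reserved [8B, align 8] → 32; @32: blocks [1B, align 1] → 33; +7 tail pad (align 8); size 40, align 8
@0: layer [56B, align 2] → 56
@56: stride [40B, align 2] → 96
within Packet: offset at 16
56 + 16 = 72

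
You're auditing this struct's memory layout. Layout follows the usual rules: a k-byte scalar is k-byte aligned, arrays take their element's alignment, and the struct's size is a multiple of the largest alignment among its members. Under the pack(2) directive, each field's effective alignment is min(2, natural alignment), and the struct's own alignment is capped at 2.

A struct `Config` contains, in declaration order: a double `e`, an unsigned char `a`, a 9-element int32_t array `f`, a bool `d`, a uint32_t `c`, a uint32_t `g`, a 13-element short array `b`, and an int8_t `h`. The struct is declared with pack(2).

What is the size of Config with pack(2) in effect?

e at 0 (size 8, align 2) → ends 8
a at 8 (size 1, align 1) → ends 9
pad 1 to align 2 for f
f at 10 (size 36, align 2) → ends 46
d at 46 (size 1, align 1) → ends 47
pad 1 to align 2 for c
c at 48 (size 4, align 2) → ends 52
g at 52 (size 4, align 2) → ends 56
b at 56 (size 26, align 2) → ends 82
h at 82 (size 1, align 1) → ends 83
tail pad 1 to reach multiple of 2
total 84 bytes, alignment 2

84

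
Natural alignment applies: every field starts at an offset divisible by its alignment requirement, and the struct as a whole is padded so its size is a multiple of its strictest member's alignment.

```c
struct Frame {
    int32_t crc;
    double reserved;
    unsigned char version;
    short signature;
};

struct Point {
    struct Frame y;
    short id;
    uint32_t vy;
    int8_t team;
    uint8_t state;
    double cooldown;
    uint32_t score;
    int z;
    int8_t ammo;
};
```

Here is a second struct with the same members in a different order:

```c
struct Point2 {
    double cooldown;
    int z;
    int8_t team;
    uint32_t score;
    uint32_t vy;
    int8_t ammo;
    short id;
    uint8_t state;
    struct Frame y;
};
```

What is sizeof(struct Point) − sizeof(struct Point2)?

Frame: 0..4  crc  (4B, 4-aligned); 4..8  -- padding (4B); 8..16  reserved  (8B, 8-aligned); 16..17  version  (1B, 1-aligned); 17..18  -- padding (1B); 18..20  signature  (2B, 2-aligned); 20..24  -- tail padding (4B); sizeof = 24, alignof = 8
0..24  y  (24B, 8-aligned)
24..26  id  (2B, 2-aligned)
26..28  -- padding (2B)
28..32  vy  (4B, 4-aligned)
32..33  team  (1B, 1-aligned)
33..34  state  (1B, 1-aligned)
34..40  -- padding (6B)
40..48  cooldown  (8B, 8-aligned)
48..52  score  (4B, 4-aligned)
52..56  z  (4B, 4-aligned)
56..57  ammo  (1B, 1-aligned)
57..64  -- tail padding (7B)
sizeof = 64, alignof = 8
— Point2 —
0..8  cooldown  (8B, 8-aligned)
8..12  z  (4B, 4-aligned)
12..13  team  (1B, 1-aligned)
13..16  -- padding (3B)
16..20  score  (4B, 4-aligned)
20..24  vy  (4B, 4-aligned)
24..25  ammo  (1B, 1-aligned)
25..26  -- padding (1B)
26..28  id  (2B, 2-aligned)
28..29  state  (1B, 1-aligned)
29..32  -- padding (3B)
32..56  y  (24B, 8-aligned)
sizeof = 56, alignof = 8
64 − 56 = 8

8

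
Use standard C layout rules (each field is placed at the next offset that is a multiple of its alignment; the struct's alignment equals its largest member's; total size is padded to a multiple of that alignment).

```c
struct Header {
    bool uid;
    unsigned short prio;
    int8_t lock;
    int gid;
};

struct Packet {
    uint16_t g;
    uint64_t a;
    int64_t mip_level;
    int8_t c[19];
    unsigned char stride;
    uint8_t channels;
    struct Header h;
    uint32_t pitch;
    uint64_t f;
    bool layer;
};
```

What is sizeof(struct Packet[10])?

Header: 0..1  uid  (1B, 1-aligned); 1..2  -- padding (1B); 2..4  prio  (2B, 2-aligned); 4..5  lock  (1B, 1-aligned); 5..8  -- padding (3B); 8..12  gid  (4B, 4-aligned); sizeof = 12, alignof = 4
0..2  g  (2B, 2-aligned)
2..8  -- padding (6B)
8..16  a  (8B, 8-aligned)
16..24  mip_level  (8B, 8-aligned)
24..43  c  (19B, 1-aligned)
43..44  stride  (1B, 1-aligned)
44..45  channels  (1B, 1-aligned)
45..48  -- padding (3B)
48..60  h  (12B, 4-aligned)
60..64  pitch  (4B, 4-aligned)
64..72  f  (8B, 8-aligned)
72..73  layer  (1B, 1-aligned)
73..80  -- tail padding (7B)
sizeof = 80, alignof = 8
array of 10: 10 × 80 = 800

800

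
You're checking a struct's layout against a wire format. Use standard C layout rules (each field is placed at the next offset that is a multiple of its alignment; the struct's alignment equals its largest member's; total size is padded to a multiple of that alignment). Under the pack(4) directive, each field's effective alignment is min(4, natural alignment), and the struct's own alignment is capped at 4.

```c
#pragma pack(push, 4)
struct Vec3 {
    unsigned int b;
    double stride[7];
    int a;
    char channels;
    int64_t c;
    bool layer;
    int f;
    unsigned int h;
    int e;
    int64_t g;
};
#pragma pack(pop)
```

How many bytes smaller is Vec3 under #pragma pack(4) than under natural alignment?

4

natural layout:
  0..4  b  (4B, 4-aligned)
  4..8  -- padding (4B)
  8..64  stride  (56B, 8-aligned)
  64..68  a  (4B, 4-aligned)
  68..69  channels  (1B, 1-aligned)
  69..72  -- padding (3B)
  72..80  c  (8B, 8-aligned)
  80..81  layer  (1B, 1-aligned)
  81..84  -- padding (3B)
  84..88  f  (4B, 4-aligned)
  88..92  h  (4B, 4-aligned)
  92..96  e  (4B, 4-aligned)
  96..104  g  (8B, 8-aligned)
  sizeof = 104, alignof = 8
packed(4) layout:
  0..4  b  (4B, 4-aligned)
  4..60  stride  (56B, 4-aligned)
  60..64  a  (4B, 4-aligned)
  64..65  channels  (1B, 1-aligned)
  65..68  -- padding (3B)
  68..76  c  (8B, 4-aligned)
  76..77  layer  (1B, 1-aligned)
  77..80  -- padding (3B)
  80..84  f  (4B, 4-aligned)
  84..88  h  (4B, 4-aligned)
  88..92  e  (4B, 4-aligned)
  92..100  g  (8B, 4-aligned)
  sizeof = 100, alignof = 4
104 − 100 = 4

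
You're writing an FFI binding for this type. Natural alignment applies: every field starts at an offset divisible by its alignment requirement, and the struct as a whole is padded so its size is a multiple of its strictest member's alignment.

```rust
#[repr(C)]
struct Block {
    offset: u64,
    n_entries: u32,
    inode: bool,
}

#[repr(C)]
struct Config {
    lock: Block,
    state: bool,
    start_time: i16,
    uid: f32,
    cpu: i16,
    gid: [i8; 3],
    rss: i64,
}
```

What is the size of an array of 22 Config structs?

880

Block: offset at 0 (size 8, align 8) → ends 8; n_entries at 8 (size 4, align 4) → ends 12; inode at 12 (size 1, align 1) → ends 13; tail pad 3 to reach multiple of 8; total 16 bytes, alignment 8
lock at 0 (size 16, align 8) → ends 16
state at 16 (size 1, align 1) → ends 17
pad 1 to align 2 for start_time
start_time at 18 (size 2, align 2) → ends 20
uid at 20 (size 4, align 4) → ends 24
cpu at 24 (size 2, align 2) → ends 26
gid at 26 (size 3, align 1) → ends 29
pad 3 to align 8 for rss
rss at 32 (size 8, align 8) → ends 40
total 40 bytes, alignment 8
array of 22: 22 × 40 = 880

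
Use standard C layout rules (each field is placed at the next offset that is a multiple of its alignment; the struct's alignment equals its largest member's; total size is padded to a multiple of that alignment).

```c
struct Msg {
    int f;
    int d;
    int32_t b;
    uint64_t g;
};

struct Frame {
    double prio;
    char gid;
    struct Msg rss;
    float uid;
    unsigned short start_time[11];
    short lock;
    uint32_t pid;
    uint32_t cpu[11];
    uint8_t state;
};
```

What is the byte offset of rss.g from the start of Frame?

32

Msg: 0..4  f  (4B, 4-aligned); 4..8  d  (4B, 4-aligned); 8..12  b  (4B, 4-aligned); 12..16  -- padding (4B); 16..24  g  (8B, 8-aligned); sizeof = 24, alignof = 8
0..8  prio  (8B, 8-aligned)
8..9  gid  (1B, 1-aligned)
9..16  -- padding (7B)
16..40  rss  (24B, 8-aligned)
within Msg: g at 16
16 + 16 = 32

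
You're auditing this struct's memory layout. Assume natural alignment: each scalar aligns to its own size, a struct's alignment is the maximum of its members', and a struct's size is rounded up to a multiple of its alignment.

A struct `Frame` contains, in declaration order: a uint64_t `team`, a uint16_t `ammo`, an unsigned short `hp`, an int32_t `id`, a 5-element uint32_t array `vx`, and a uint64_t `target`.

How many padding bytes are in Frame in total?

0..8  team  (8B, 8-aligned)
8..10  ammo  (2B, 2-aligned)
10..12  hp  (2B, 2-aligned)
12..16  id  (4B, 4-aligned)
16..36  vx  (20B, 4-aligned)
36..40  -- padding (4B)
40..48  target  (8B, 8-aligned)
sizeof = 48, alignof = 8
data bytes 44, size 48 → padding 4

4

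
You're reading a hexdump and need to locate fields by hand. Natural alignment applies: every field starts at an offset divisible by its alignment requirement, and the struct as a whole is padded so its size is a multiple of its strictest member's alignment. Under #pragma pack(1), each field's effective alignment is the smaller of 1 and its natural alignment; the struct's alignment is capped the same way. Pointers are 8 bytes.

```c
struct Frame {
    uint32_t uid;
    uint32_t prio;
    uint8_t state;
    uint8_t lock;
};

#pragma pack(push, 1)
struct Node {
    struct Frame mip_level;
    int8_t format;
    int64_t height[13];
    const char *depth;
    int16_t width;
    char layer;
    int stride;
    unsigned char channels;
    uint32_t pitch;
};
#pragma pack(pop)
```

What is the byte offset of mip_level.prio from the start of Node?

Frame: uid at 0 (size 4, align 4) → ends 4; prio at 4 (size 4, align 4) → ends 8; state at 8 (size 1, align 1) → ends 9; lock at 9 (size 1, align 1) → ends 10; tail pad 2 to reach multiple of 4; total 12 bytes, alignment 4
mip_level at 0 (size 12, align 1) → ends 12
within Frame: prio at 4
0 + 4 = 4

4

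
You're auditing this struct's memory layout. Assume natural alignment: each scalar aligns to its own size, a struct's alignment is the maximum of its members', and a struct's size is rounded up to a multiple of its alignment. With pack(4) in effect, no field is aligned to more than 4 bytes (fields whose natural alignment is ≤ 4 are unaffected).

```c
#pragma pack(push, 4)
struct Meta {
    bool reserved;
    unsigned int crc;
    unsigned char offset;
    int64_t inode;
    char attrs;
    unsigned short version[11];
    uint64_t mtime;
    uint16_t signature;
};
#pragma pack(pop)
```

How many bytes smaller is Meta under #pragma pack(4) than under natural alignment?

natural layout:
  0..1  reserved  (1B, 1-aligned)
  1..4  -- padding (3B)
  4..8  crc  (4B, 4-aligned)
  8..9  offset  (1B, 1-aligned)
  9..16  -- padding (7B)
  16..24  inode  (8B, 8-aligned)
  24..25  attrs  (1B, 1-aligned)
  25..26  -- padding (1B)
  26..48  version  (22B, 2-aligned)
  48..56  mtime  (8B, 8-aligned)
  56..58  signature  (2B, 2-aligned)
  58..64  -- tail padding (6B)
  sizeof = 64, alignof = 8
packed(4) layout:
  0..1  reserved  (1B, 1-aligned)
  1..4  -- padding (3B)
  4..8  crc  (4B, 4-aligned)
  8..9  offset  (1B, 1-aligned)
  9..12  -- padding (3B)
  12..20  inode  (8B, 4-aligned)
  20..21  attrs  (1B, 1-aligned)
  21..22  -- padding (1B)
  22..44  version  (22B, 2-aligned)
  44..52  mtime  (8B, 4-aligned)
  52..54  signature  (2B, 2-aligned)
  54..56  -- tail padding (2B)
  sizeof = 56, alignof = 4
64 − 56 = 8

8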